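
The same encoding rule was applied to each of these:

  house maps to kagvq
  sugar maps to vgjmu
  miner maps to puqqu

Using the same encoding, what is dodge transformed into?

The rule splits by letter class: vowels +12, consonants +3.
For dodge: d(cons)+3=g, o(vowel)+12=a, d(cons)+3=g, g(cons)+3=j, e(vowel)+12=q.

gagjq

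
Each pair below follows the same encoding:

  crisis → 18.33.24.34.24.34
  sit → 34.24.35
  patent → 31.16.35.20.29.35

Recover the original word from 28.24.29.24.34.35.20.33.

minister

c is letter #3 and maps to 18: an offset of 15. The number is (letter's place in the alphabet, a=1) + 15.
Undoing it on 28.24.29.24.34.35.20.33: 28→(28−15)÷1=13=m, 24→(24−15)÷1=9=i, 29→(29−15)÷1=14=n, 24→(24−15)÷1=9=i, 34→(34−15)÷1=19=s, 35→(35−15)÷1=20=t, 20→(20−15)÷1=5=e, 33→(33−15)÷1=18=r.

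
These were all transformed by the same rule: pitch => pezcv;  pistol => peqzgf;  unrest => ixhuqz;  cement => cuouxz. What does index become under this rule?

exluj

p(15)→p(15) and i(8)→e(4) fit y≡9x+10 (mod 26); the inverse of 9 mod 26 is 3. Each letter's alphabet position (a=0..z=25) is mapped through 9·x+10 mod 26 — an affine cipher.
On index: i(8)→9·8+10≡4=e; n(13)→9·13+10≡23=x; d(3)→9·3+10≡11=l; e(4)→9·4+10≡20=u; x(23)→9·23+10≡9=j (all mod 26).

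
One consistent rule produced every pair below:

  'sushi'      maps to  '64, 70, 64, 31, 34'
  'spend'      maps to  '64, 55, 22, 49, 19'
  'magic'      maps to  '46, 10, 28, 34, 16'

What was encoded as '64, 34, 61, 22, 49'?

s(#19)→64 and u(#21)→70: differences scale by 3, so n = 3·pos + 7. With a=1..z=26, the number is 3·pos + 7.
Decoding 64, 34, 61, 22, 49: 64→(64−7)÷3=19=s, 34→(34−7)÷3=9=i, 61→(61−7)÷3=18=r, 22→(22−7)÷3=5=e, 49→(49−7)÷3=14=n.

siren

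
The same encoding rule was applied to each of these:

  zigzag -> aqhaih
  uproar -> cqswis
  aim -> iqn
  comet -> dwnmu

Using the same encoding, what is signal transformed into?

tqhoim

The shift depends on letter class: consonant z→a is +1, but vowel i→q is +8. Two shifts are in play — +8 for a/e/i/o/u, +1 for every other letter.
Applying it to signal: s(cons)+1=t, i(vowel)+8=q, g(cons)+1=h, n(cons)+1=o, a(vowel)+8=i, l(cons)+1=m.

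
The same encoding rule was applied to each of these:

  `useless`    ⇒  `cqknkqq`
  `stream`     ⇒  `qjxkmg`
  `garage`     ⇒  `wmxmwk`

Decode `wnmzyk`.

glance

Treating letters as 0–25, the rule is x ↦ 19x + 12 (mod 26).
Undoing it on wnmzyk: w(22)→11·(22−12)≡6=g; n(13)→11·(13−12)≡11=l; m(12)→11·(12−12)≡0=a; z(25)→11·(25−12)≡13=n; y(24)→11·(24−12)≡2=c; k(10)→11·(10−12)≡4=e (all mod 26).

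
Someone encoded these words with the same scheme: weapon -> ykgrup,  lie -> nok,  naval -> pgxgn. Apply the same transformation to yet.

akv

The shift depends on letter class: consonant w→y is +2, but vowel e→k is +6. Vowels shift forward by 6 and consonants shift forward by 2.
Applying it to yet: y(cons)+2=a, e(vowel)+6=k, t(cons)+2=v.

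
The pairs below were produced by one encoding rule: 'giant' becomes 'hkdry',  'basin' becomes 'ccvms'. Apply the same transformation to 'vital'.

wkweq

In giant: g→h is +1, i→k is +2, a→d is +3, n→r is +4 — the shift increases by 1 each position. Each letter shifts forward by (position + 1), i.e. 1, 2, 3, … — the shift grows by one for each successive letter.
For vital: v+1=w, i+2=k, t+3=w, a+4=e, l+5=q.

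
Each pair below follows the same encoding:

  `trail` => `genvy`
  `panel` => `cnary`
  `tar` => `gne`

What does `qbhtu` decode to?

Compare letters: t→g is +13, r→e is +13, a→n is +13 — a constant shift. Every letter moves 13 places later in the alphabet, wrapping around z→a.
Undoing it on qbhtu: q−13=d, b−13=o, h−13=u, t−13=g, u−13=h.

dough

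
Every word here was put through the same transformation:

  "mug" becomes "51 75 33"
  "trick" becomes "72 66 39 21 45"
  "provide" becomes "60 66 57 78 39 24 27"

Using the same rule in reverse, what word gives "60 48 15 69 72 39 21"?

With a=1..z=26, the number is 3·pos + 12.
Decoding 60 48 15 69 72 39 21: 60→(60−12)÷3=16=p, 48→(48−12)÷3=12=l, 15→(15−12)÷3=1=a, 69→(69−12)÷3=19=s, 72→(72−12)÷3=20=t, 39→(39−12)÷3=9=i, 21→(21−12)÷3=3=c.

plastic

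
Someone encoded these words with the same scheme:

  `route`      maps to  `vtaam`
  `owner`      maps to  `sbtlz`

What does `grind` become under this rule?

kwoul

The shift increases by 1 at each position, starting from +4: 4, 5, 6, ….
On grind: g+4=k, r+5=w, i+6=o, n+7=u, d+8=l.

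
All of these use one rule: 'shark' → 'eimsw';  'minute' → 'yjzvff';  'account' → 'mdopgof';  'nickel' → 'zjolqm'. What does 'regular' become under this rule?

dfsvxbd

Shifts by position in shark: pos 0: s→e (+12), pos 1: h→i (+1), pos 2: a→m (+12), pos 3: r→s (+1) — repeating every 2. A repeating key of period 2 is used — shifts +12, +1 over and over.
On regular: r+12=d, e+1=f, g+12=s, u+1=v, l+12=x, a+1=b, r+12=d.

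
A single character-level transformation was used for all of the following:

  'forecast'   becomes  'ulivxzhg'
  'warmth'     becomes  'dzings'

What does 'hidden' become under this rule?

Each letter is replaced by its mirror in the alphabet: a↔z, b↔y, c↔x, and so on (the Atbash cipher).
Applying it to hidden: h↔s, i↔r, d↔w, d↔w, e↔v, n↔m.

srwwvm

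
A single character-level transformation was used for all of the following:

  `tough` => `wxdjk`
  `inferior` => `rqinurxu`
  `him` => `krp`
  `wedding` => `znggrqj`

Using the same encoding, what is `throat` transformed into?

Vowels shift forward by 9 and consonants shift forward by 3.
For throat: t(cons)+3=w, h(cons)+3=k, r(cons)+3=u, o(vowel)+9=x, a(vowel)+9=j, t(cons)+3=w.

wkuxjw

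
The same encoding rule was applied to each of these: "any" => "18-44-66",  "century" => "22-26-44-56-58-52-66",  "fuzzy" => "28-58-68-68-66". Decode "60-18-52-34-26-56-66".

variety

a(#1)→18 and n(#14)→44: differences scale by 2, so n = 2·pos + 16. With a=1..z=26, the number is 2·pos + 16.
Undoing it on 60-18-52-34-26-56-66: 60→(60−16)÷2=22=v, 18→(18−16)÷2=1=a, 52→(52−16)÷2=18=r, 34→(34−16)÷2=9=i, 26→(26−16)÷2=5=e, 56→(56−16)÷2=20=t, 66→(66−16)÷2=25=y.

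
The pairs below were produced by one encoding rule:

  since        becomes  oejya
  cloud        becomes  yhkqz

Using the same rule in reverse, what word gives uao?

Compare letters: s→o is +22, i→e is +22, n→j is +22 — a constant shift. It's a constant shift of +22 (ROT22).
Decoding uao: u−22=y, a−22=e, o−22=s.

yes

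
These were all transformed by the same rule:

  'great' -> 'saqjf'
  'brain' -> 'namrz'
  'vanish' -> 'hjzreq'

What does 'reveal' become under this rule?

Shifts by position in great: pos 0: g→s (+12), pos 1: r→a (+9), pos 2: e→q (+12), pos 3: a→j (+9) — repeating every 2. The shifts repeat in a cycle of length 2: positions 0,1,… shift by +12, +9, then the pattern repeats.
For reveal: r+12=d, e+9=n, v+12=h, e+9=n, a+12=m, l+9=u.

dnhnmu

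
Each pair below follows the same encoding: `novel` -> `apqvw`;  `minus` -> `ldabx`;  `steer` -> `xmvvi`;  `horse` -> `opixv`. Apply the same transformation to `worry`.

fpiij

This is an affine cipher: with a=0,…,z=25, each position x becomes (15x+13) mod 26.
Applying it to worry: w(22)→15·22+13≡5=f; o(14)→15·14+13≡15=p; r(17)→15·17+13≡8=i; r(17)→15·17+13≡8=i; y(24)→15·24+13≡9=j (all mod 26).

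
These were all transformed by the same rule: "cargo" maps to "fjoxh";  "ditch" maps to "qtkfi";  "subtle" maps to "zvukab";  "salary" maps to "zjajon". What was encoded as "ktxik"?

c(2)→f(5) and a(0)→j(9) fit y≡11x+9 (mod 26); the inverse of 11 mod 26 is 19. Treating letters as 0–25, the rule is x ↦ 11x + 9 (mod 26).
Decoding ktxik: k(10)→19·(10−9)≡19=t; t(19)→19·(19−9)≡8=i; x(23)→19·(23−9)≡6=g; i(8)→19·(8−9)≡7=h; k(10)→19·(10−9)≡19=t (all mod 26).

tight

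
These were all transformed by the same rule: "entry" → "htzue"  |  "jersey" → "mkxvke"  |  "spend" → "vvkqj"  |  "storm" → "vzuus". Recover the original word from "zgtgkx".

wander

Shifts by position in entry: pos 0: e→h (+3), pos 1: n→t (+6), pos 2: t→z (+6), pos 3: r→u (+3), pos 4: y→e (+6) — repeating every 3. A repeating key of period 3 is used — shifts +3, +6, +6 over and over.
Undoing it on zgtgkx: z−3=w, g−6=a, t−6=n, g−3=d, k−6=e, x−6=r.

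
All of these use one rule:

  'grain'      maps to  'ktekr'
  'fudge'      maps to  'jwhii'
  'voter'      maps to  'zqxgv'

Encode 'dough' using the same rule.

hqyil

Shifts by position in grain: pos 0: g→k (+4), pos 1: r→t (+2), pos 2: a→e (+4), pos 3: i→k (+2) — repeating every 2. It's a Vigenère-style cipher with numeric key [4,2]: position i shifts by key[i mod 2].
For dough: d+4=h, o+2=q, u+4=y, g+2=i, h+4=l.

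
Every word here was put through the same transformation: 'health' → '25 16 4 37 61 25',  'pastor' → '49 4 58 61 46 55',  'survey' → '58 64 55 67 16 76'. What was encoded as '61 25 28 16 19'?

h(#8)→25 and e(#5)→16: differences scale by 3, so n = 3·pos + 1. With a=1..z=26, the number is 3·pos + 1.
Reversing it on 61 25 28 16 19: 61→(61−1)÷3=20=t, 25→(25−1)÷3=8=h, 28→(28−1)÷3=9=i, 16→(16−1)÷3=5=e, 19→(19−1)÷3=6=f.

thief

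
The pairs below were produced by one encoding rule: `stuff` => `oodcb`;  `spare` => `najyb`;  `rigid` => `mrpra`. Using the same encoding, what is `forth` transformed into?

qcaxo

The output letters match the input read backwards, each shifted +9: stuff reversed is ffuts. Two steps: reverse the string, then apply a Caesar shift of +9.
On forth: reverse → htrof; then shift: h+9=q, t+9=c, r+9=a, o+9=x, f+9=o.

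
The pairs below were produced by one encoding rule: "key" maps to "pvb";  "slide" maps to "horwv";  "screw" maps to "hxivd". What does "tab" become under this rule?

gzy

Each pair mirrors across the alphabet (k↔p, e↔v, y↔b): positions sum to 25. Each letter is replaced by its mirror in the alphabet: a↔z, b↔y, c↔x, and so on (the Atbash cipher).
Applying it to tab: t↔g, a↔z, b↔y.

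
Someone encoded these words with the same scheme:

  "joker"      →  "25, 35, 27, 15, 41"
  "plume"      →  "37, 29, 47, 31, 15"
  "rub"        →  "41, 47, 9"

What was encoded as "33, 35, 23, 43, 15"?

j(#10)→25 and o(#15)→35: differences scale by 2, so n = 2·pos + 5. Each letter becomes 2×(its alphabet position, a=1..z=26) + 5.
Decoding 33, 35, 23, 43, 15: 33→(33−5)÷2=14=n, 35→(35−5)÷2=15=o, 23→(23−5)÷2=9=i, 43→(43−5)÷2=19=s, 15→(15−5)÷2=5=e.

noise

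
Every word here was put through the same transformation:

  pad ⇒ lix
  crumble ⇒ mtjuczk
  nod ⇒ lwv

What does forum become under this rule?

uczwn

The output letters match the input read backwards, each shifted +8: pad reversed is dap. Read the word backwards and shift each letter +8.
For forum: reverse → murof; then shift: m+8=u, u+8=c, r+8=z, o+8=w, f+8=n.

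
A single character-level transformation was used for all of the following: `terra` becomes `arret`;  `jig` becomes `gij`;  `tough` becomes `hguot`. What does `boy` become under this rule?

yob

The output letters match the input read backwards: terra reversed is arret. It's just the letters in reverse order.
For boy: reverse → yob.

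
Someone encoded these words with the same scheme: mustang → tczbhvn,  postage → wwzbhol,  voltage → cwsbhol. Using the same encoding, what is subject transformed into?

A repeating key of period 2 is used — shifts +7, +8 over and over.
For subject: s+7=z, u+8=c, b+7=i, j+8=r, e+7=l, c+8=k, t+7=a.

zcirlka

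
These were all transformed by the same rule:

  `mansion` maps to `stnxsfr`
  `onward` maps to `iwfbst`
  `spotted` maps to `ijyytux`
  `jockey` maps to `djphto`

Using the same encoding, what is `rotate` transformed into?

The output letters match the input read backwards, each shifted +5: mansion reversed is noisnam. Two steps: reverse the string, then apply a Caesar shift of +5.
On rotate: reverse → etator; then shift: e+5=j, t+5=y, a+5=f, t+5=y, o+5=t, r+5=w.

jyfytw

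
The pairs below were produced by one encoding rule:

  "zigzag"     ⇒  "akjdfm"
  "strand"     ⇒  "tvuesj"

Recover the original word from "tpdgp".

snack

In zigzag: z→a is +1, i→k is +2, g→j is +3, z→d is +4 — the shift increases by 1 each position. Letter i (0-indexed) is shifted by i+1, so successive shifts are 1, 2, 3, ….
Undoing it on tpdgp: t−1=s, p−2=n, d−3=a, g−4=c, p−5=k.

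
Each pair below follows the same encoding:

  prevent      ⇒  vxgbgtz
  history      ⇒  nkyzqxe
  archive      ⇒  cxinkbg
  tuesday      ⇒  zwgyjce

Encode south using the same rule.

yqwzn

The shift depends on letter class: consonant p→v is +6, but vowel e→g is +2. Two shifts are in play — +2 for a/e/i/o/u, +6 for every other letter.
On south: s(cons)+6=y, o(vowel)+2=q, u(vowel)+2=w, t(cons)+6=z, h(cons)+6=n.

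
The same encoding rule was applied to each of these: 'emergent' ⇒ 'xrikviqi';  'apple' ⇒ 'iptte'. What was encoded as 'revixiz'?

The output letters match the input read backwards, each shifted +4: emergent reversed is tnegreme. Two steps: reverse the string, then apply a Caesar shift of +4.
Undoing it on revixiz: shift back: r−4=n, e−4=a, v−4=r, i−4=e, x−4=t, i−4=e, z−4=v → naretev; then reverse → veteran.

veteran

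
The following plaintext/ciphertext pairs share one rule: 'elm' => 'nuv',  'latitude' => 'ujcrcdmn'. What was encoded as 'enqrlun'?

Compare letters: e→n is +9, l→u is +9, m→v is +9 — a constant shift. It's a constant shift of +9 (ROT9).
Decoding enqrlun: e−9=v, n−9=e, q−9=h, r−9=i, l−9=c, u−9=l, n−9=e.

vehicle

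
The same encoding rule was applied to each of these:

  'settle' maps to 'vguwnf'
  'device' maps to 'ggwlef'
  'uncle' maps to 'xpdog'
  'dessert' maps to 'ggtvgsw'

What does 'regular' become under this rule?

A repeating key of period 3 is used — shifts +3, +2, +1 over and over.
On regular: r+3=u, e+2=g, g+1=h, u+3=x, l+2=n, a+1=b, r+3=u.

ughxnbu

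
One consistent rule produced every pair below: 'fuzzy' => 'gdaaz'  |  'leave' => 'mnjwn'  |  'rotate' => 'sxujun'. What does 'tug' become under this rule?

udh

The shift depends on letter class: consonant f→g is +1, but vowel u→d is +9. Two shifts are in play — +9 for a/e/i/o/u, +1 for every other letter.
On tug: t(cons)+1=u, u(vowel)+9=d, g(cons)+1=h.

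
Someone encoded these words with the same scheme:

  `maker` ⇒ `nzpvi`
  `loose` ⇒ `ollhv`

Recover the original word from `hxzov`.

scale

Each pair mirrors across the alphabet (m↔n, a↔z, k↔p): positions sum to 25. Letters are reflected about the middle of the alphabet (position → 25−position): Atbash.
Decoding hxzov: h↔s, x↔c, z↔a, o↔l, v↔e.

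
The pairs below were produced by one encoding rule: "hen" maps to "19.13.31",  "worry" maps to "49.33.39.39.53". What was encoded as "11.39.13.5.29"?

dream

h(#8)→19 and e(#5)→13: differences scale by 2, so n = 2·pos + 3. With a=1..z=26, the number is 2·pos + 3.
Decoding 11.39.13.5.29: 11→(11−3)÷2=4=d, 39→(39−3)÷2=18=r, 13→(13−3)÷2=5=e, 5→(5−3)÷2=1=a, 29→(29−3)÷2=13=m.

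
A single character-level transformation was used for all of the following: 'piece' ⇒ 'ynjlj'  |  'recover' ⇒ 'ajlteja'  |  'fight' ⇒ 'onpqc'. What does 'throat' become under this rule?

The shift depends on letter class: consonant p→y is +9, but vowel i→n is +5. Two shifts are in play — +5 for a/e/i/o/u, +9 for every other letter.
On throat: t(cons)+9=c, h(cons)+9=q, r(cons)+9=a, o(vowel)+5=t, a(vowel)+5=f, t(cons)+9=c.

cqatfc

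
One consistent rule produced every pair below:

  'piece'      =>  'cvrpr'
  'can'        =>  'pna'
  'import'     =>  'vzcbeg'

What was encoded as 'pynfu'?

clash

This is a Caesar cipher with shift 13.
Reversing it on pynfu: p−13=c, y−13=l, n−13=a, f−13=s, u−13=h.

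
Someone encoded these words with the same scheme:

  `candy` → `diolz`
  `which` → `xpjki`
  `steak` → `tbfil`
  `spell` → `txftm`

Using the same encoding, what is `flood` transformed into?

gtpwe

Shifts by position in candy: pos 0: c→d (+1), pos 1: a→i (+8), pos 2: n→o (+1), pos 3: d→l (+8) — repeating every 2. The shifts repeat in a cycle of length 2: positions 0,1,… shift by +1, +8, then the pattern repeats.
For flood: f+1=g, l+8=t, o+1=p, o+8=w, d+1=e.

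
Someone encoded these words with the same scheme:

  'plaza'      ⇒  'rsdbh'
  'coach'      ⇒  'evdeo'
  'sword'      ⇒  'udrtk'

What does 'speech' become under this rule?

Shifts by position in plaza: pos 0: p→r (+2), pos 1: l→s (+7), pos 2: a→d (+3), pos 3: z→b (+2), pos 4: a→h (+7) — repeating every 3. The shifts repeat in a cycle of length 3: positions 0,1,… shift by +2, +7, +3, then the pattern repeats.
Applying it to speech: s+2=u, p+7=w, e+3=h, e+2=g, c+7=j, h+3=k.

uwhgjk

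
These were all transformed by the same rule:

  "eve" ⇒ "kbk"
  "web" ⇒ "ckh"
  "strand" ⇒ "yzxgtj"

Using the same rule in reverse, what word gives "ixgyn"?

crash

Compare letters: e→k is +6, v→b is +6, e→k is +6 — a constant shift. Each letter is shifted forward by 6 in the alphabet (a Caesar shift of +6).
Decoding ixgyn: i−6=c, x−6=r, g−6=a, y−6=s, n−6=h.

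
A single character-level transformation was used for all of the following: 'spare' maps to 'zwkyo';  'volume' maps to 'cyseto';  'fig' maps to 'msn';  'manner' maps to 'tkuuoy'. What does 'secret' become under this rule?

The shift depends on letter class: consonant s→z is +7, but vowel a→k is +10. Vowels shift forward by 10 and consonants shift forward by 7.
For secret: s(cons)+7=z, e(vowel)+10=o, c(cons)+7=j, r(cons)+7=y, e(vowel)+10=o, t(cons)+7=a.

zojyoa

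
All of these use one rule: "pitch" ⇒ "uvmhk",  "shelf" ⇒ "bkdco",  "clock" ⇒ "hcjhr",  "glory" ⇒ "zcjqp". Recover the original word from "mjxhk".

touch

Each letter's alphabet position (a=0..z=25) is mapped through 11·x+11 mod 26 — an affine cipher.
Undoing it on mjxhk: m(12)→19·(12−11)≡19=t; j(9)→19·(9−11)≡14=o; x(23)→19·(23−11)≡20=u; h(7)→19·(7−11)≡2=c; k(10)→19·(10−11)≡7=h (all mod 26).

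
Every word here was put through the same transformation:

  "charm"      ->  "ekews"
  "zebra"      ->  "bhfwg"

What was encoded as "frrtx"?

In charm: c→e is +2, h→k is +3, a→e is +4, r→w is +5 — the shift increases by 1 each position. Each letter shifts forward by (position + 2), i.e. 2, 3, 4, … — the shift grows by one for each successive letter.
Reversing it on frrtx: f−2=d, r−3=o, r−4=n, t−5=o, x−6=r.

donor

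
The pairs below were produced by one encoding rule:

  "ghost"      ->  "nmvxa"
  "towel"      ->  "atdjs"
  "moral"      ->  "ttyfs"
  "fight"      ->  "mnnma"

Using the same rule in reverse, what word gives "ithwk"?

board

Shifts by position in ghost: pos 0: g→n (+7), pos 1: h→m (+5), pos 2: o→v (+7), pos 3: s→x (+5) — repeating every 2. It's a Vigenère-style cipher with numeric key [7,5]: position i shifts by key[i mod 2].
Reversing it on ithwk: i−7=b, t−5=o, h−7=a, w−5=r, k−7=d.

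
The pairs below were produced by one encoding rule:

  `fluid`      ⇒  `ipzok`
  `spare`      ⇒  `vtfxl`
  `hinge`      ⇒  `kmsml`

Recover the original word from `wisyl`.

In fluid: f→i is +3, l→p is +4, u→z is +5, i→o is +6 — the shift increases by 1 each position. The shift increases by 1 at each position, starting from +3: 3, 4, 5, ….
Undoing it on wisyl: w−3=t, i−4=e, s−5=n, y−6=s, l−7=e.

tense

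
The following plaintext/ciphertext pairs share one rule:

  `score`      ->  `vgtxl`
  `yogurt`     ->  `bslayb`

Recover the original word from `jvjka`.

Letter i (0-indexed) is shifted by i+3, so successive shifts are 3, 4, 5, ….
Undoing it on jvjka: j−3=g, v−4=r, j−5=e, k−6=e, a−7=t.

greet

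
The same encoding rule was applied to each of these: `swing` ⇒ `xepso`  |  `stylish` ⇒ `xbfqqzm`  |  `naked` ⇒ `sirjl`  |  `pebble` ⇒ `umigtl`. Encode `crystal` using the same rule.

Shifts by position in swing: pos 0: s→x (+5), pos 1: w→e (+8), pos 2: i→p (+7), pos 3: n→s (+5), pos 4: g→o (+8) — repeating every 3. It's a Vigenère-style cipher with numeric key [5,8,7]: position i shifts by key[i mod 3].
On crystal: c+5=h, r+8=z, y+7=f, s+5=x, t+8=b, a+7=h, l+5=q.

hzfxbhq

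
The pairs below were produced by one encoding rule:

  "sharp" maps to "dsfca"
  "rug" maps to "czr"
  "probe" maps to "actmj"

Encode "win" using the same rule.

The shift depends on letter class: consonant s→d is +11, but vowel a→f is +5. Two shifts are in play — +5 for a/e/i/o/u, +11 for every other letter.
On win: w(cons)+11=h, i(vowel)+5=n, n(cons)+11=y.

hny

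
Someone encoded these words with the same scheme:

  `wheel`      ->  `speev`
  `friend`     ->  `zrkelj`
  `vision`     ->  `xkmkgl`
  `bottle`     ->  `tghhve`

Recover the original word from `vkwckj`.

w(22)→s(18) and h(7)→p(15) fit y≡21x+24 (mod 26); the inverse of 21 mod 26 is 5. Each letter's alphabet position (a=0..z=25) is mapped through 21·x+24 mod 26 — an affine cipher.
Reversing it on vkwckj: v(21)→5·(21−24)≡11=l; k(10)→5·(10−24)≡8=i; w(22)→5·(22−24)≡16=q; c(2)→5·(2−24)≡20=u; k(10)→5·(10−24)≡8=i; j(9)→5·(9−24)≡3=d (all mod 26).

liquid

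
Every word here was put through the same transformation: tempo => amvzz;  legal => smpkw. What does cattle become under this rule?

In tempo: t→a is +7, e→m is +8, m→v is +9, p→z is +10 — the shift increases by 1 each position. Each letter shifts forward by (position + 7), i.e. 7, 8, 9, … — the shift grows by one for each successive letter.
On cattle: c+7=j, a+8=i, t+9=c, t+10=d, l+11=w, e+12=q.

jicdwq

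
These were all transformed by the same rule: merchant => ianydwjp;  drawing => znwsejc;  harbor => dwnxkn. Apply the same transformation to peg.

Compare letters: m→i is +22, e→a is +22, r→n is +22 — a constant shift. Every letter moves 22 places later in the alphabet, wrapping around z→a.
Applying it to peg: p+22=l, e+22=a, g+22=c.

lac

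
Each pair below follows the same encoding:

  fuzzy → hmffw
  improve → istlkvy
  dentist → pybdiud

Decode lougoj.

f(5)→h(7) and u(20)→m(12) fit y≡9x+14 (mod 26); the inverse of 9 mod 26 is 3. Treating letters as 0–25, the rule is x ↦ 9x + 14 (mod 26).
Undoing it on lougoj: l(11)→3·(11−14)≡17=r; o(14)→3·(14−14)≡0=a; u(20)→3·(20−14)≡18=s; g(6)→3·(6−14)≡2=c; o(14)→3·(14−14)≡0=a; j(9)→3·(9−14)≡11=l (all mod 26).

rascal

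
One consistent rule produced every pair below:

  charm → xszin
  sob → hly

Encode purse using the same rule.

kfihv

Each pair mirrors across the alphabet (c↔x, h↔s, a↔z): positions sum to 25. Letters are reflected about the middle of the alphabet (position → 25−position): Atbash.
Applying it to purse: p↔k, u↔f, r↔i, s↔h, e↔v.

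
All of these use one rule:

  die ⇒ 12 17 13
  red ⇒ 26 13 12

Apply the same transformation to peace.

24 13 9 11 13

d is letter #4 and maps to 12: an offset of 8. Letters become their 1-based position plus 8 (so a→9, b→10, …).
On peace: p=16→24, e=5→13, a=1→9, c=3→11, e=5→13.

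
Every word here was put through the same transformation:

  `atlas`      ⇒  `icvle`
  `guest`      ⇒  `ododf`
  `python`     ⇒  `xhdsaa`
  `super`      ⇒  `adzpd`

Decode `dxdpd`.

The shift increases by 1 at each position, starting from +8: 8, 9, 10, ….
Undoing it on dxdpd: d−8=v, x−9=o, d−10=t, p−11=e, d−12=r.

voter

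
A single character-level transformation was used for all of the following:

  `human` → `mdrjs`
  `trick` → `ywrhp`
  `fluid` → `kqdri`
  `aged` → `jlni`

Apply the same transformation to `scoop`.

xhxxu

Two shifts are in play — +9 for a/e/i/o/u, +5 for every other letter.
Applying it to scoop: s(cons)+5=x, c(cons)+5=h, o(vowel)+9=x, o(vowel)+9=x, p(cons)+5=u.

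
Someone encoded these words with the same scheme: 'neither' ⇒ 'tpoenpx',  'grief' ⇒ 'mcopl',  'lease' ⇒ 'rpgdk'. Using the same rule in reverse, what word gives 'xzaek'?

Shifts by position in neither: pos 0: n→t (+6), pos 1: e→p (+11), pos 2: i→o (+6), pos 3: t→e (+11) — repeating every 2. It's a Vigenère-style cipher with numeric key [6,11]: position i shifts by key[i mod 2].
Reversing it on xzaek: x−6=r, z−11=o, a−6=u, e−11=t, k−6=e.

route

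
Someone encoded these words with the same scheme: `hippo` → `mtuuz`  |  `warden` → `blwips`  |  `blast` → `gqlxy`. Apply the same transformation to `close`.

hqzxp

Two shifts are in play — +11 for a/e/i/o/u, +5 for every other letter.
For close: c(cons)+5=h, l(cons)+5=q, o(vowel)+11=z, s(cons)+5=x, e(vowel)+11=p.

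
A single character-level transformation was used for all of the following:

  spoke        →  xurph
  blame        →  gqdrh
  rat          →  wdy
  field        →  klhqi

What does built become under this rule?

The shift depends on letter class: consonant s→x is +5, but vowel o→r is +3. Vowels shift forward by 3 and consonants shift forward by 5.
For built: b(cons)+5=g, u(vowel)+3=x, i(vowel)+3=l, l(cons)+5=q, t(cons)+5=y.

gxlqy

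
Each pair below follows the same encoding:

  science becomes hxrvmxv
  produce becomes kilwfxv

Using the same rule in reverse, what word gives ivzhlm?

Each pair mirrors across the alphabet (s↔h, c↔x, i↔r): positions sum to 25. Letters are reflected about the middle of the alphabet (position → 25−position): Atbash.
Decoding ivzhlm: i↔r, v↔e, z↔a, h↔s, l↔o, m↔n.

reason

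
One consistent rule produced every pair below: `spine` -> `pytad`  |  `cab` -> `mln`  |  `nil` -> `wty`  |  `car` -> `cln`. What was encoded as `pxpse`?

The output letters match the input read backwards, each shifted +11: spine reversed is enips. Read the word backwards and shift each letter +11.
Decoding pxpse: shift back: p−11=e, x−11=m, p−11=e, s−11=h, e−11=t → emeht; then reverse → theme.

theme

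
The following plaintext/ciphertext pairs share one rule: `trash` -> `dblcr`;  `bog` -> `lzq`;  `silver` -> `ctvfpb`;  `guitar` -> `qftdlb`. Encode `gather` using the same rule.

qldrpb

The shift depends on letter class: consonant t→d is +10, but vowel a→l is +11. The rule splits by letter class: vowels +11, consonants +10.
For gather: g(cons)+10=q, a(vowel)+11=l, t(cons)+10=d, h(cons)+10=r, e(vowel)+11=p, r(cons)+10=b.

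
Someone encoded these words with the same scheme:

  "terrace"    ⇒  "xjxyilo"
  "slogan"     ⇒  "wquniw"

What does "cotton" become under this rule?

In terrace: t→x is +4, e→j is +5, r→x is +6, r→y is +7 — the shift increases by 1 each position. Each letter shifts forward by (position + 4), i.e. 4, 5, 6, … — the shift grows by one for each successive letter.
For cotton: c+4=g, o+5=t, t+6=z, t+7=a, o+8=w, n+9=w.

gtzaww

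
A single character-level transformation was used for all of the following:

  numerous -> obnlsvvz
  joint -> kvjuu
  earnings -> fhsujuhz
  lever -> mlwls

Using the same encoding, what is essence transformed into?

fztlojf

A repeating key of period 2 is used — shifts +1, +7 over and over.
Applying it to essence: e+1=f, s+7=z, s+1=t, e+7=l, n+1=o, c+7=j, e+1=f.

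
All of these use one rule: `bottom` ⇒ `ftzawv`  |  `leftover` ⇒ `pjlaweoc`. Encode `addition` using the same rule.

eijpbryy

The shift increases by 1 at each position, starting from +4: 4, 5, 6, ….
On addition: a+4=e, d+5=i, d+6=j, i+7=p, t+8=b, i+9=r, o+10=y, n+11=y.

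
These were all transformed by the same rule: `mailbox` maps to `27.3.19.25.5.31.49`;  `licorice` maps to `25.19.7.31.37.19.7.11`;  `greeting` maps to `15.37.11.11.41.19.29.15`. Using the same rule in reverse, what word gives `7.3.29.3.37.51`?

canary

m(#13)→27 and a(#1)→3: differences scale by 2, so n = 2·pos + 1. The formula is n = 2×(alphabet index, a=1) + 1.
Decoding 7.3.29.3.37.51: 7→(7−1)÷2=3=c, 3→(3−1)÷2=1=a, 29→(29−1)÷2=14=n, 3→(3−1)÷2=1=a, 37→(37−1)÷2=18=r, 51→(51−1)÷2=25=y.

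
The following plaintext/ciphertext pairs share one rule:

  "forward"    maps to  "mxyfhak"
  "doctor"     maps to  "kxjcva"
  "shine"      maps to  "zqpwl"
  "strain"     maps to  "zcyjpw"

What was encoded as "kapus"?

drill

Shifts by position in forward: pos 0: f→m (+7), pos 1: o→x (+9), pos 2: r→y (+7), pos 3: w→f (+9) — repeating every 2. The shifts repeat in a cycle of length 2: positions 0,1,… shift by +7, +9, then the pattern repeats.
Reversing it on kapus: k−7=d, a−9=r, p−7=i, u−9=l, s−7=l.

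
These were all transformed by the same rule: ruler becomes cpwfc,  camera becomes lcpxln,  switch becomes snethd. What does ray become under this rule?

The output letters match the input read backwards, each shifted +11: ruler reversed is relur. The word is reversed, then every letter is shifted forward by 11.
For ray: reverse → yar; then shift: y+11=j, a+11=l, r+11=c.

jlc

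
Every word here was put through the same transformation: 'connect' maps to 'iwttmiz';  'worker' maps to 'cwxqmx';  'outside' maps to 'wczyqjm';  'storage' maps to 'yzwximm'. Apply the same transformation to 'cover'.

iwbmx

The shift depends on letter class: consonant c→i is +6, but vowel o→w is +8. Vowels shift forward by 8 and consonants shift forward by 6.
Applying it to cover: c(cons)+6=i, o(vowel)+8=w, v(cons)+6=b, e(vowel)+8=m, r(cons)+6=x.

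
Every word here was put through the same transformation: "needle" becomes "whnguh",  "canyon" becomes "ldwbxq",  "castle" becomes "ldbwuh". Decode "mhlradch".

decorate

Shifts by position in needle: pos 0: n→w (+9), pos 1: e→h (+3), pos 2: e→n (+9), pos 3: d→g (+3) — repeating every 2. It's a Vigenère-style cipher with numeric key [9,3]: position i shifts by key[i mod 2].
Decoding mhlradch: m−9=d, h−3=e, l−9=c, r−3=o, a−9=r, d−3=a, c−9=t, h−3=e.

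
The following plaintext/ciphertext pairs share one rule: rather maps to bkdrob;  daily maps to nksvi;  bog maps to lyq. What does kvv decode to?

Each letter is shifted forward by 10 in the alphabet (a Caesar shift of +10).
Undoing it on kvv: k−10=a, v−10=l, v−10=l.

all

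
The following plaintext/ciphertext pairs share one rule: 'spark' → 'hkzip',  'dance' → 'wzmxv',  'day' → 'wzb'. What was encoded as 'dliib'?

Each letter is replaced by its mirror in the alphabet: a↔z, b↔y, c↔x, and so on (the Atbash cipher).
Undoing it on dliib: d↔w, l↔o, i↔r, i↔r, b↔y.

worry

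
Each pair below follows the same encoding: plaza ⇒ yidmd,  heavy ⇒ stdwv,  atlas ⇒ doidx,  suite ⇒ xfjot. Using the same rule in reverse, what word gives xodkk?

p(15)→y(24) and l(11)→i(8) fit y≡17x+3 (mod 26); the inverse of 17 mod 26 is 23. Each letter's alphabet position (a=0..z=25) is mapped through 17·x+3 mod 26 — an affine cipher.
Decoding xodkk: x(23)→23·(23−3)≡18=s; o(14)→23·(14−3)≡19=t; d(3)→23·(3−3)≡0=a; k(10)→23·(10−3)≡5=f; k(10)→23·(10−3)≡5=f (all mod 26).

staff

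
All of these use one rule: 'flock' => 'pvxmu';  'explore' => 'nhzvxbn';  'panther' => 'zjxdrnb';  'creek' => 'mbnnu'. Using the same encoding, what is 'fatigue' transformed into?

pjdrqdn

Vowels shift forward by 9 and consonants shift forward by 10.
Applying it to fatigue: f(cons)+10=p, a(vowel)+9=j, t(cons)+10=d, i(vowel)+9=r, g(cons)+10=q, u(vowel)+9=d, e(vowel)+9=n.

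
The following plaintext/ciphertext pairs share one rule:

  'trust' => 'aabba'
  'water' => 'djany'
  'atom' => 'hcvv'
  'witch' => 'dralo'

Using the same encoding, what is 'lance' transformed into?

sjull

Shifts by position in trust: pos 0: t→a (+7), pos 1: r→a (+9), pos 2: u→b (+7), pos 3: s→b (+9) — repeating every 2. A repeating key of period 2 is used — shifts +7, +9 over and over.
On lance: l+7=s, a+9=j, n+7=u, c+9=l, e+7=l.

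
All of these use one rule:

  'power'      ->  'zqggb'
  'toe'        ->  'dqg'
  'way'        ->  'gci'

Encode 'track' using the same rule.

The shift depends on letter class: consonant p→z is +10, but vowel o→q is +2. The rule splits by letter class: vowels +2, consonants +10.
For track: t(cons)+10=d, r(cons)+10=b, a(vowel)+2=c, c(cons)+10=m, k(cons)+10=u.

dbcmu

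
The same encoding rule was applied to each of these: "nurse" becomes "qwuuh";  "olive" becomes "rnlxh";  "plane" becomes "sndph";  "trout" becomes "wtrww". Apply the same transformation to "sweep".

It's a Vigenère-style cipher with numeric key [3,2]: position i shifts by key[i mod 2].
For sweep: s+3=v, w+2=y, e+3=h, e+2=g, p+3=s.

vyhgs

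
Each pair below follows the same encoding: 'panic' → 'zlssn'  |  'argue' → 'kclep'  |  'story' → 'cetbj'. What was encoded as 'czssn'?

Shifts by position in panic: pos 0: p→z (+10), pos 1: a→l (+11), pos 2: n→s (+5), pos 3: i→s (+10), pos 4: c→n (+11) — repeating every 3. The shifts repeat in a cycle of length 3: positions 0,1,… shift by +10, +11, +5, then the pattern repeats.
Decoding czssn: c−10=s, z−11=o, s−5=n, s−10=i, n−11=c.

sonic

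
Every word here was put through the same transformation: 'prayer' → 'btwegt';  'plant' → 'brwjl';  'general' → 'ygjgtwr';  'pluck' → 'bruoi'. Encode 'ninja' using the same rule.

p(15)→b(1) and r(17)→t(19) fit y≡9x+22 (mod 26); the inverse of 9 mod 26 is 3. This is an affine cipher: with a=0,…,z=25, each position x becomes (9x+22) mod 26.
Applying it to ninja: n(13)→9·13+22≡9=j; i(8)→9·8+22≡16=q; n(13)→9·13+22≡9=j; j(9)→9·9+22≡25=z; a(0)→9·0+22≡22=w (all mod 26).

jqjzw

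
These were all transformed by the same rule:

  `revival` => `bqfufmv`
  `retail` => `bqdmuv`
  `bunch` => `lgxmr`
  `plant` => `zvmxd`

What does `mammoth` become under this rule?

wmwwadr

Two shifts are in play — +12 for a/e/i/o/u, +10 for every other letter.
Applying it to mammoth: m(cons)+10=w, a(vowel)+12=m, m(cons)+10=w, m(cons)+10=w, o(vowel)+12=a, t(cons)+10=d, h(cons)+10=r.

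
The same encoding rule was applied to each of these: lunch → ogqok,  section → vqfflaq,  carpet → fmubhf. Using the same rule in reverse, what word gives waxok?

touch

Shifts by position in lunch: pos 0: l→o (+3), pos 1: u→g (+12), pos 2: n→q (+3), pos 3: c→o (+12) — repeating every 2. The shifts repeat in a cycle of length 2: positions 0,1,… shift by +3, +12, then the pattern repeats.
Decoding waxok: w−3=t, a−12=o, x−3=u, o−12=c, k−3=h.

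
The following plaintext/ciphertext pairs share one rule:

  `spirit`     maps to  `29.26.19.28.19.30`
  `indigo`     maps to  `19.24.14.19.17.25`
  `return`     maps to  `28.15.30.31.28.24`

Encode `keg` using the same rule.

21.15.17

s is letter #19 and maps to 29: an offset of 10. Each letter is replaced by its alphabet position (a=1..z=26) + 10.
Applying it to keg: k=11→21, e=5→15, g=7→17.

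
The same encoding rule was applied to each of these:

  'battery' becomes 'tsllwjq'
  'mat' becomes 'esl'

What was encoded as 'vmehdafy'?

dumpling

Compare letters: b→t is +18, a→s is +18, t→l is +18 — a constant shift. It's a constant shift of +18 (ROT18).
Decoding vmehdafy: v−18=d, m−18=u, e−18=m, h−18=p, d−18=l, a−18=i, f−18=n, y−18=g.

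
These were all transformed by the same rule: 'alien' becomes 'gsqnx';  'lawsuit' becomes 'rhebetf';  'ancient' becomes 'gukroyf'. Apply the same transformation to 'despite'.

jlayseq

In alien: a→g is +6, l→s is +7, i→q is +8, e→n is +9 — the shift increases by 1 each position. Letter i (0-indexed) is shifted by i+6, so successive shifts are 6, 7, 8, ….
Applying it to despite: d+6=j, e+7=l, s+8=a, p+9=y, i+10=s, t+11=e, e+12=q.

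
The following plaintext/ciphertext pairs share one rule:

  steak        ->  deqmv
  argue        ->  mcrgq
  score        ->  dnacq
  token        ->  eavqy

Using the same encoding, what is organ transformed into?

The shift depends on letter class: consonant s→d is +11, but vowel e→q is +12. Two shifts are in play — +12 for a/e/i/o/u, +11 for every other letter.
Applying it to organ: o(vowel)+12=a, r(cons)+11=c, g(cons)+11=r, a(vowel)+12=m, n(cons)+11=y.

acrmy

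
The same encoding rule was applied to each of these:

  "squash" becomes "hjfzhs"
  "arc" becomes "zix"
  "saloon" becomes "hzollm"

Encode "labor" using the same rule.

This is the alphabet-reversal cipher (Atbash): a becomes z, b becomes y, etc.
For labor: l↔o, a↔z, b↔y, o↔l, r↔i.

ozyli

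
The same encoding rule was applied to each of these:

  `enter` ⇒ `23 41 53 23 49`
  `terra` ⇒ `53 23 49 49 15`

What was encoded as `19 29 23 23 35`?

e(#5)→23 and n(#14)→41: differences scale by 2, so n = 2·pos + 13. Each letter becomes 2×(its alphabet position, a=1..z=26) + 13.
Decoding 19 29 23 23 35: 19→(19−13)÷2=3=c, 29→(29−13)÷2=8=h, 23→(23−13)÷2=5=e, 23→(23−13)÷2=5=e, 35→(35−13)÷2=11=k.

cheek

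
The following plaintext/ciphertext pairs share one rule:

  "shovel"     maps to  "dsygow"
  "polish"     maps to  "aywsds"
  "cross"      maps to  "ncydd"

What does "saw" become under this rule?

dkh

Vowels shift forward by 10 and consonants shift forward by 11.
For saw: s(cons)+11=d, a(vowel)+10=k, w(cons)+11=h.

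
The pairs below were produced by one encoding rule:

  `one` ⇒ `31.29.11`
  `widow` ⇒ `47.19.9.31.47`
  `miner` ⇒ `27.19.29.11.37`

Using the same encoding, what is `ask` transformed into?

o(#15)→31 and n(#14)→29: differences scale by 2, so n = 2·pos + 1. Each letter becomes 2×(its alphabet position, a=1..z=26) + 1.
Applying it to ask: a=1→3, s=19→39, k=11→23.

3.39.23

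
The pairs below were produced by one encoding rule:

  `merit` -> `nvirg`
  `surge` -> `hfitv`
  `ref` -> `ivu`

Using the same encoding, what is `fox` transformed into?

ulc

Each pair mirrors across the alphabet (m↔n, e↔v, r↔i): positions sum to 25. Letters are reflected about the middle of the alphabet (position → 25−position): Atbash.
On fox: f↔u, o↔l, x↔c.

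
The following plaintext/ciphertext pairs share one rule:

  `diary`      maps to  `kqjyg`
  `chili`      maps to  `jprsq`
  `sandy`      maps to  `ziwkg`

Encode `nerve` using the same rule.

Shifts by position in diary: pos 0: d→k (+7), pos 1: i→q (+8), pos 2: a→j (+9), pos 3: r→y (+7), pos 4: y→g (+8) — repeating every 3. The shifts repeat in a cycle of length 3: positions 0,1,… shift by +7, +8, +9, then the pattern repeats.
Applying it to nerve: n+7=u, e+8=m, r+9=a, v+7=c, e+8=m.

umacm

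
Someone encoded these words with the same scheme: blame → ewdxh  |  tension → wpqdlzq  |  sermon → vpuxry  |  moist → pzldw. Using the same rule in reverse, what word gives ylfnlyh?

vaccine

A repeating key of period 2 is used — shifts +3, +11 over and over.
Undoing it on ylfnlyh: y−3=v, l−11=a, f−3=c, n−11=c, l−3=i, y−11=n, h−3=e.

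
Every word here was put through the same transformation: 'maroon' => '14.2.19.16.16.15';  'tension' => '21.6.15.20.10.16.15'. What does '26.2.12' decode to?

m is letter #13 and maps to 14: an offset of 1. Each letter is replaced by its alphabet position (a=1..z=26) + 1.
Reversing it on 26.2.12: 26→(26−1)÷1=25=y, 2→(2−1)÷1=1=a, 12→(12−1)÷1=11=k.

yak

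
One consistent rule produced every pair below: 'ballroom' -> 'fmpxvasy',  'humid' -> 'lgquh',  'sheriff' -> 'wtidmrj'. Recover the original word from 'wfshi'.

stove

Shifts by position in ballroom: pos 0: b→f (+4), pos 1: a→m (+12), pos 2: l→p (+4), pos 3: l→x (+12) — repeating every 2. The shifts repeat in a cycle of length 2: positions 0,1,… shift by +4, +12, then the pattern repeats.
Undoing it on wfshi: w−4=s, f−12=t, s−4=o, h−12=v, i−4=e.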